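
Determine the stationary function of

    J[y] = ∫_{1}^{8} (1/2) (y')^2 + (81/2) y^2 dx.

The Lagrangian is L = (1/2) (y')^2 + (81/2) y^2.
Compute ∂L/∂y = 81y, ∂L/∂y' = y'.
The Euler-Lagrange equation d/dx(∂L/∂y') − ∂L/∂y = 0 reduces to
    y'' − 81 y = 0.
Its general solution is
    y(x) = A e^(9x) + B e^(−9x),
with A, B fixed by the endpoint conditions.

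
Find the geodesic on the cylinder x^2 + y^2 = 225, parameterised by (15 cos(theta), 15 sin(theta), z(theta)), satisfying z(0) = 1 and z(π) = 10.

Parameterise the cylinder of radius R = 15 as
    r(θ) = (15 cos θ, 15 sin θ, z(θ)).
The arc-length element is
    ds = sqrt(225 + (dz/dθ)^2) dθ,
so the Lagrangian is L = sqrt(225 + z'^2).
L depends on z' only, not on z or θ, so ∂L/∂z = 0 and
    ∂L/∂z' = z' / sqrt(225 + z'^2).
The Euler-Lagrange equation gives
    d/dθ( z' / sqrt(225 + z'^2) ) = 0,
so z' is constant. Integrating once:
    z(θ) = a θ + b,
a helix on the cylinder (a straight line when the cylinder is unrolled). The constants a, b are determined by the endpoint conditions.
With endpoint conditions z(0) = 1 and z(π) = 10: from z(0) = b we get b = 1, and a·π + 1 = 10 gives a = 9/π, so
    z(θ) = (9/π) θ + 1.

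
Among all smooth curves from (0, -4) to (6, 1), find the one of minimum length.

Arc-length functional: J[y] = ∫ sqrt(1 + (y')^2) dx.
Lagrangian L = sqrt(1 + (y')^2) has no explicit y dependence, so ∂L/∂y = 0 and the Euler-Lagrange equation gives
    d/dx( y' / sqrt(1 + (y')^2) ) = 0  ⇒  y' / sqrt(1 + (y')^2) = const.
Hence y' is constant, so y(x) is affine.
Fitting the endpoints (0, -4) and (6, 1):
    slope m = (1 − (-4)) / (6 − 0) = 5/6,
    intercept c = (-4) − m·0 = -4.
Extremal: y(x) = (5/6) x - 4.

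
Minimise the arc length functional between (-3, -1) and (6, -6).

Arc-length functional: J[y] = ∫ sqrt(1 + (y')^2) dx.
Lagrangian L = sqrt(1 + (y')^2) has no explicit y dependence, so ∂L/∂y = 0 and the Euler-Lagrange equation gives
    d/dx( y' / sqrt(1 + (y')^2) ) = 0  ⇒  y' / sqrt(1 + (y')^2) = const.
Hence y' is constant, so y(x) is affine.
Fitting the endpoints (-3, -1) and (6, -6):
    slope m = ((-6) − (-1)) / (6 − (-3)) = -5/9,
    intercept c = (-1) − m·(-3) = -8/3.
Extremal: y(x) = (-5/9) x - 8/3.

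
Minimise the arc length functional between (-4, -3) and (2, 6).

Arc-length functional: J[y] = ∫ sqrt(1 + (y')^2) dx.
Lagrangian L = sqrt(1 + (y')^2) has no explicit y dependence, so ∂L/∂y = 0 and the Euler-Lagrange equation gives
    d/dx( y' / sqrt(1 + (y')^2) ) = 0  ⇒  y' / sqrt(1 + (y')^2) = const.
Hence y' is constant, so y(x) is affine.
Fitting the endpoints (-4, -3) and (2, 6):
    slope m = (6 − (-3)) / (2 − (-4)) = 3/2,
    intercept c = (-3) − m·(-4) = 3.
Extremal: y(x) = (3/2) x + 3.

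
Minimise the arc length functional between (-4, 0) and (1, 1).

Arc-length functional: J[y] = ∫ sqrt(1 + (y')^2) dx.
Lagrangian L = sqrt(1 + (y')^2) has no explicit y dependence, so ∂L/∂y = 0 and the Euler-Lagrange equation gives
    d/dx( y' / sqrt(1 + (y')^2) ) = 0  ⇒  y' / sqrt(1 + (y')^2) = const.
Hence y' is constant, so y(x) is affine.
Fitting the endpoints (-4, 0) and (1, 1):
    slope m = (1 − 0) / (1 − (-4)) = 1/5,
    intercept c = 0 − m·(-4) = 4/5.
Extremal: y(x) = (1/5) x + 4/5.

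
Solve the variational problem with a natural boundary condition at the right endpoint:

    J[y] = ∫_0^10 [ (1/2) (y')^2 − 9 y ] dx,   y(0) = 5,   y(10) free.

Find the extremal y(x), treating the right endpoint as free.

The Lagrangian L = (1/2) (y')^2 − 9 y gives
    ∂L/∂y = −9,   ∂L/∂y' = y'.
Euler-Lagrange: d/dx(y') − (−9) = 0, i.e. y'' + 9 = 0, so
    y(x) = −(9/2) x^2 + C1 x + C2.
Fixed left endpoint y(0) = 5 ⇒ C2 = 5.
The right endpoint x = 10 is free, so the natural (transversality) condition is ∂L/∂y' |_{x=10} = 0, i.e. y'(10) = 0.
Compute y'(x) = −9 x + C1, so y'(10) = −90 + C1 = 0 ⇒ C1 = 90.
Therefore the extremal is
    y(x) = −(9/2) x^2 + 90 x + 5.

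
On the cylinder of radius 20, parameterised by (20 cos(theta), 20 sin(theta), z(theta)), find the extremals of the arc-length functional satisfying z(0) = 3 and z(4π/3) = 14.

Parameterise the cylinder of radius R = 20 as
    r(θ) = (20 cos θ, 20 sin θ, z(θ)).
The arc-length element is
    ds = sqrt(400 + (dz/dθ)^2) dθ,
so the Lagrangian is L = sqrt(400 + z'^2).
L depends on z' only, not on z or θ, so ∂L/∂z = 0 and
    ∂L/∂z' = z' / sqrt(400 + z'^2).
The Euler-Lagrange equation gives
    d/dθ( z' / sqrt(400 + z'^2) ) = 0,
so z' is constant. Integrating once:
    z(θ) = a θ + b,
a helix on the cylinder (a straight line when the cylinder is unrolled). The constants a, b are determined by the endpoint conditions.
With endpoint conditions z(0) = 3 and z(4π/3) = 14: from z(0) = b we get b = 3, and a·4π/3 + 3 = 14 gives a = 33/(4π), so
    z(θ) = (33/(4π)) θ + 3.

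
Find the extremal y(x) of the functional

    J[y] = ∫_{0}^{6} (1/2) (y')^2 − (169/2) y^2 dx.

The Lagrangian is L = (1/2) (y')^2 − (169/2) y^2.
Compute ∂L/∂y = -169y, ∂L/∂y' = y'.
The Euler-Lagrange equation d/dx(∂L/∂y') − ∂L/∂y = 0 reduces to
    y'' + 169 y = 0.
Its general solution is
    y(x) = A sin(13x) + B cos(13x),
with A, B fixed by the endpoint conditions.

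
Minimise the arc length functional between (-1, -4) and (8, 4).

Arc-length functional: J[y] = ∫ sqrt(1 + (y')^2) dx.
Lagrangian L = sqrt(1 + (y')^2) has no explicit y dependence, so ∂L/∂y = 0 and the Euler-Lagrange equation gives
    d/dx( y' / sqrt(1 + (y')^2) ) = 0  ⇒  y' / sqrt(1 + (y')^2) = const.
Hence y' is constant, so y(x) is affine.
Fitting the endpoints (-1, -4) and (8, 4):
    slope m = (4 − (-4)) / (8 − (-1)) = 8/9,
    intercept c = (-4) − m·(-1) = -28/9.
Extremal: y(x) = (8/9) x - 28/9.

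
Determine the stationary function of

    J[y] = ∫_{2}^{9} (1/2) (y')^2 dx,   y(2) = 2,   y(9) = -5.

The Lagrangian is L = (1/2) (y')^2.
Compute ∂L/∂y = 0, ∂L/∂y' = y'.
The Euler-Lagrange equation d/dx(∂L/∂y') − ∂L/∂y = 0 reduces to
    y'' = 0.
Its general solution is
    y(x) = A x + B,
with A, B fixed by the endpoint conditions.
Applying the endpoint conditions y(2) = 2 and y(9) = -5: solve A·2 + B = 2 and A·9 + B = -5. Subtracting gives A(9 − 2) = -5 − 2, so A = -1, and B = 2 − A·2 = 4. Therefore
    y(x) = -x + 4.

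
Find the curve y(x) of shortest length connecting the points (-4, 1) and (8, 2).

Arc-length functional: J[y] = ∫ sqrt(1 + (y')^2) dx.
Lagrangian L = sqrt(1 + (y')^2) has no explicit y dependence, so ∂L/∂y = 0 and the Euler-Lagrange equation gives
    d/dx( y' / sqrt(1 + (y')^2) ) = 0  ⇒  y' / sqrt(1 + (y')^2) = const.
Hence y' is constant, so y(x) is affine.
Fitting the endpoints (-4, 1) and (8, 2):
    slope m = (2 − 1) / (8 − (-4)) = 1/12,
    intercept c = 1 − m·(-4) = 4/3.
Extremal: y(x) = (1/12) x + 4/3.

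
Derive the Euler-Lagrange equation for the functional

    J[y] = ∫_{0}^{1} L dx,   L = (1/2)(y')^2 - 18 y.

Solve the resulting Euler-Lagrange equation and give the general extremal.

The Lagrangian is L = (1/2)(y')^2 - 18 y.
∂L/∂y = -18.
∂L/∂y' = y'.
The Euler-Lagrange equation d/dx(∂L/∂y') − ∂L/∂y = 0 becomes:
    y'' + 18 = 0
General solution: y(x) = -9 x^2 + A x + B, where A and B are arbitrary constants fixed by the endpoint conditions.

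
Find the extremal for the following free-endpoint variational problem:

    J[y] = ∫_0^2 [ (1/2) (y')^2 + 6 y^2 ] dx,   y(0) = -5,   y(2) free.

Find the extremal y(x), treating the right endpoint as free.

The Lagrangian L = (1/2) (y')^2 + 6 y^2 gives
    ∂L/∂y = 12 y,   ∂L/∂y' = y'.
Euler-Lagrange: y'' − 12 y = 0.
With k = sqrt(12), the general solution is
    y(x) = A cosh(sqrt(12) x) + B sinh(sqrt(12) x).
Fixed left endpoint y(0) = -5 ⇒ A = -5.
The right endpoint x = 2 is free, so the natural (transversality) condition is ∂L/∂y' |_{x=2} = 0, i.e. y'(2) = 0.
Compute y'(x) = A k sinh(k x) + B k cosh(k x), so
    y'(2) = A k sinh(k·2) + B k cosh(k·2) = 0
    ⇒ B = −A tanh(k·2) = 5 tanh(sqrt(12)·2).
Therefore the extremal is
    y(x) = −5 cosh(sqrt(12) x) + 5 tanh(sqrt(12)·2) sinh(sqrt(12) x).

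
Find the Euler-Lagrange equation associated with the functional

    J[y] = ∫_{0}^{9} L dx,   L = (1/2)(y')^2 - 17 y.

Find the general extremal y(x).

The Lagrangian is L = (1/2)(y')^2 - 17 y.
∂L/∂y = -17.
∂L/∂y' = y'.
The Euler-Lagrange equation d/dx(∂L/∂y') − ∂L/∂y = 0 becomes:
    y'' + 17 = 0
General solution: y(x) = -(17/2) x^2 + A x + B, where A and B are arbitrary constants fixed by the endpoint conditions.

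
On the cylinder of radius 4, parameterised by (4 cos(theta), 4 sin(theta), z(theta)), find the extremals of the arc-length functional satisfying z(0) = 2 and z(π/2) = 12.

Parameterise the cylinder of radius R = 4 as
    r(θ) = (4 cos θ, 4 sin θ, z(θ)).
The arc-length element is
    ds = sqrt(16 + (dz/dθ)^2) dθ,
so the Lagrangian is L = sqrt(16 + z'^2).
L depends on z' only, not on z or θ, so ∂L/∂z = 0 and
    ∂L/∂z' = z' / sqrt(16 + z'^2).
The Euler-Lagrange equation gives
    d/dθ( z' / sqrt(16 + z'^2) ) = 0,
so z' is constant. Integrating once:
    z(θ) = a θ + b,
a helix on the cylinder (a straight line when the cylinder is unrolled). The constants a, b are determined by the endpoint conditions.
With endpoint conditions z(0) = 2 and z(π/2) = 12: from z(0) = b we get b = 2, and a·π/2 + 2 = 12 gives a = 20/π, so
    z(θ) = (20/π) θ + 2.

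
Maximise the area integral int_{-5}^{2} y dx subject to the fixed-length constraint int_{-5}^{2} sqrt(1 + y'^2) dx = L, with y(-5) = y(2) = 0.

Set up the augmented Lagrangian using a multiplier λ for the length constraint:
    F(y, y') = y − λ sqrt(1 + y'^2).
F has no explicit x dependence, so the Beltrami identity yields a first integral
    F − y' ∂F/∂y' = C.
Compute ∂F/∂y' = −λ y' / sqrt(1 + y'^2). Then
    y − λ sqrt(1 + y'^2) + λ y'^2 / sqrt(1 + y'^2) = C
    ⇒  y − λ / sqrt(1 + y'^2) = C.
Solving for y' and integrating gives
    (x − a)^2 + (y − b)^2 = λ^2,
a circular arc of radius λ. The constants a, b are determined by the endpoint conditions y(-5) = y(2) = 0, and λ is fixed implicitly by the length constraint
    ∫_{-5}^{2} sqrt(1 + y'^2) dx = L.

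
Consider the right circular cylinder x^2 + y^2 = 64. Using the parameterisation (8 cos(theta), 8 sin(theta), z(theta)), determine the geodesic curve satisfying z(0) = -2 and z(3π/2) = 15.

Parameterise the cylinder of radius R = 8 as
    r(θ) = (8 cos θ, 8 sin θ, z(θ)).
The arc-length element is
    ds = sqrt(64 + (dz/dθ)^2) dθ,
so the Lagrangian is L = sqrt(64 + z'^2).
L depends on z' only, not on z or θ, so ∂L/∂z = 0 and
    ∂L/∂z' = z' / sqrt(64 + z'^2).
The Euler-Lagrange equation gives
    d/dθ( z' / sqrt(64 + z'^2) ) = 0,
so z' is constant. Integrating once:
    z(θ) = a θ + b,
a helix on the cylinder (a straight line when the cylinder is unrolled). The constants a, b are determined by the endpoint conditions.
With endpoint conditions z(0) = -2 and z(3π/2) = 15: from z(0) = b we get b = -2, and a·3π/2 + -2 = 15 gives a = 34/(3π), so
    z(θ) = (34/(3π)) θ − 2.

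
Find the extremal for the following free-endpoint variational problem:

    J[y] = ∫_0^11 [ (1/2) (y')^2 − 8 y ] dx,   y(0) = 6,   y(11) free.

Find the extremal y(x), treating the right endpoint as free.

The Lagrangian L = (1/2) (y')^2 − 8 y gives
    ∂L/∂y = −8,   ∂L/∂y' = y'.
Euler-Lagrange: d/dx(y') − (−8) = 0, i.e. y'' + 8 = 0, so
    y(x) = −(8/2) x^2 + C1 x + C2.
Fixed left endpoint y(0) = 6 ⇒ C2 = 6.
The right endpoint x = 11 is free, so the natural (transversality) condition is ∂L/∂y' |_{x=11} = 0, i.e. y'(11) = 0.
Compute y'(x) = −8 x + C1, so y'(11) = −88 + C1 = 0 ⇒ C1 = 88.
Therefore the extremal is
    y(x) = −4 x^2 + 88 x + 6.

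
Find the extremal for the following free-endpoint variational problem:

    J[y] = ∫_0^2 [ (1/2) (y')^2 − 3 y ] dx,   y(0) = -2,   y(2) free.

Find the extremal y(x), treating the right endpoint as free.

The Lagrangian L = (1/2) (y')^2 − 3 y gives
    ∂L/∂y = −3,   ∂L/∂y' = y'.
Euler-Lagrange: d/dx(y') − (−3) = 0, i.e. y'' + 3 = 0, so
    y(x) = −(3/2) x^2 + C1 x + C2.
Fixed left endpoint y(0) = -2 ⇒ C2 = -2.
The right endpoint x = 2 is free, so the natural (transversality) condition is ∂L/∂y' |_{x=2} = 0, i.e. y'(2) = 0.
Compute y'(x) = −3 x + C1, so y'(2) = −6 + C1 = 0 ⇒ C1 = 6.
Therefore the extremal is
    y(x) = −(3/2) x^2 + 6 x − 2.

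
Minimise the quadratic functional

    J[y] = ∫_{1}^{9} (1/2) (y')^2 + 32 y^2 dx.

The Lagrangian is L = (1/2) (y')^2 + 32 y^2.
Compute ∂L/∂y = 64y, ∂L/∂y' = y'.
The Euler-Lagrange equation d/dx(∂L/∂y') − ∂L/∂y = 0 reduces to
    y'' − 64 y = 0.
Its general solution is
    y(x) = A e^(8x) + B e^(−8x),
with A, B fixed by the endpoint conditions.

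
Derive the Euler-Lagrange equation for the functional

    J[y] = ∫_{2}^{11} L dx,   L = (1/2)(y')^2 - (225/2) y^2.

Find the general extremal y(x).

The Lagrangian is L = (1/2)(y')^2 - (225/2) y^2.
∂L/∂y = -225y.
∂L/∂y' = y'.
The Euler-Lagrange equation d/dx(∂L/∂y') − ∂L/∂y = 0 becomes:
    y'' + 225 y = 0
General solution: y(x) = A sin(15x) + B cos(15x), where A and B are arbitrary constants fixed by the endpoint conditions.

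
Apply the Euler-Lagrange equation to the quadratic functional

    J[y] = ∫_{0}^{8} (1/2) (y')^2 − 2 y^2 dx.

The Lagrangian is L = (1/2) (y')^2 − 2 y^2.
Compute ∂L/∂y = -4y, ∂L/∂y' = y'.
The Euler-Lagrange equation d/dx(∂L/∂y') − ∂L/∂y = 0 reduces to
    y'' + 4 y = 0.
Its general solution is
    y(x) = A sin(2x) + B cos(2x),
with A, B fixed by the endpoint conditions.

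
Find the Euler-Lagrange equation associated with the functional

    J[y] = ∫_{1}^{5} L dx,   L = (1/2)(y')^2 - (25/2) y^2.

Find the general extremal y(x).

The Lagrangian is L = (1/2)(y')^2 - (25/2) y^2.
∂L/∂y = -25y.
∂L/∂y' = y'.
The Euler-Lagrange equation d/dx(∂L/∂y') − ∂L/∂y = 0 becomes:
    y'' + 25 y = 0
General solution: y(x) = A sin(5x) + B cos(5x), where A and B are arbitrary constants fixed by the endpoint conditions.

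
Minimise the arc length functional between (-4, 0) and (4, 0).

Arc-length functional: J[y] = ∫ sqrt(1 + (y')^2) dx.
Lagrangian L = sqrt(1 + (y')^2) has no explicit y dependence, so ∂L/∂y = 0 and the Euler-Lagrange equation gives
    d/dx( y' / sqrt(1 + (y')^2) ) = 0  ⇒  y' / sqrt(1 + (y')^2) = const.
Hence y' is constant, so y(x) is affine.
Fitting the endpoints (-4, 0) and (4, 0):
    slope m = (0 − 0) / (4 − (-4)) = 0,
    intercept c = 0 − m·(-4) = 0.
Extremal: y(x) = 0.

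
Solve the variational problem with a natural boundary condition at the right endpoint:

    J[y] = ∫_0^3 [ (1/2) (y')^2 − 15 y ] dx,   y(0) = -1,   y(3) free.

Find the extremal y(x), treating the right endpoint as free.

The Lagrangian L = (1/2) (y')^2 − 15 y gives
    ∂L/∂y = −15,   ∂L/∂y' = y'.
Euler-Lagrange: d/dx(y') − (−15) = 0, i.e. y'' + 15 = 0, so
    y(x) = −(15/2) x^2 + C1 x + C2.
Fixed left endpoint y(0) = -1 ⇒ C2 = -1.
The right endpoint x = 3 is free, so the natural (transversality) condition is ∂L/∂y' |_{x=3} = 0, i.e. y'(3) = 0.
Compute y'(x) = −15 x + C1, so y'(3) = −45 + C1 = 0 ⇒ C1 = 45.
Therefore the extremal is
    y(x) = −(15/2) x^2 + 45 x − 1.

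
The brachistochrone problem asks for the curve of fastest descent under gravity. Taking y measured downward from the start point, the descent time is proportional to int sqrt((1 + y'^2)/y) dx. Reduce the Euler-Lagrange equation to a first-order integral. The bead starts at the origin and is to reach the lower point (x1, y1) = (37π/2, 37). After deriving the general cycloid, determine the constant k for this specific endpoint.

The Lagrangian L = sqrt((1 + y'^2) / y) has no explicit x dependence, so the Beltrami identity applies:
    L − y' ∂L/∂y' = C.
Compute ∂L/∂y' = y' / sqrt(y (1 + y'^2)).
Substitute:
    sqrt((1 + y'^2)/y) − y'·y' / sqrt(y (1 + y'^2))
    = (1 + y'^2) / sqrt(y (1 + y'^2)) − y'^2 / sqrt(y (1 + y'^2))
    = 1 / sqrt(y (1 + y'^2)) = C.
Squaring and rearranging gives the first integral
    y (1 + y'^2) = 1/C^2 =: k   (constant).
Solving this first-order ODE by the substitution
    y = (k/2)(1 − cos θ)
yields the cycloid parameterisation
    x(θ) = (k/2)(θ − sin θ),   y(θ) = (k/2)(1 − cos θ).
The constant k is fixed by the endpoint condition.
Now fit the given lower endpoint (x1, y1) = (37π/2, 37). At the bottom of the first arch (θ = π), the parametric equations give
    y(π) = (k/2)(1 − cos π) = k,
    x(π) = (k/2)(π − sin π) = kπ/2.
Matching y(π) = 37 gives k = 37, consistent with x(π) = 37π/2. Therefore the specific cycloid is
    x(θ) = (37/2)(θ − sin θ),   y(θ) = (37/2)(1 − cos θ).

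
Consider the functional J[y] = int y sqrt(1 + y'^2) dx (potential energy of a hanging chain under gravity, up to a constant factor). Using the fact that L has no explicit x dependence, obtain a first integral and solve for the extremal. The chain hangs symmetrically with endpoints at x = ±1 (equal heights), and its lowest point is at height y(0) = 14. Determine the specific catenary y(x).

The Lagrangian L(y, y') = y sqrt(1 + y'^2) has no explicit x dependence, so the Beltrami identity applies:
    L − y' ∂L/∂y' = C.
Compute ∂L/∂y' = y · y' / sqrt(1 + y'^2). Then
    L − y' ∂L/∂y'
    = y sqrt(1 + y'^2) − y · y'^2 / sqrt(1 + y'^2)
    = y (1 + y'^2 − y'^2) / sqrt(1 + y'^2)
    = y / sqrt(1 + y'^2) = C.
Squaring gives y^2 = C^2 (1 + y'^2), i.e.
    y'^2 = y^2 / C^2 − 1.
Separating variables,
    dy / sqrt(y^2 − C^2) = dx / C,
and integrating gives arccosh(y / C) = (x − a)/C, so
    y(x) = C cosh((x − a)/C),
the catenary. The constants C and a are fixed by the two endpoint conditions (and, for the hanging-chain problem, the length constraint selects C).
Now fit the given data. The endpoints x = ±1 are symmetric at equal height, so the catenary is even about its minimum: a = 0 and y(x) = C cosh(x/C). The lowest point is y(0) = C cosh(0) = C, and we are told y(0) = 14, so C = 14. Therefore
    y(x) = 14 cosh(x/14),
and at the endpoints
    y(±1) = 14 cosh(1/14).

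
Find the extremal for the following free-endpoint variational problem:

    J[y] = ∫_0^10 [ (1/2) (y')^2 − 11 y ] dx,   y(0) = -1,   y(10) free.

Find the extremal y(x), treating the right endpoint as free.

The Lagrangian L = (1/2) (y')^2 − 11 y gives
    ∂L/∂y = −11,   ∂L/∂y' = y'.
Euler-Lagrange: d/dx(y') − (−11) = 0, i.e. y'' + 11 = 0, so
    y(x) = −(11/2) x^2 + C1 x + C2.
Fixed left endpoint y(0) = -1 ⇒ C2 = -1.
The right endpoint x = 10 is free, so the natural (transversality) condition is ∂L/∂y' |_{x=10} = 0, i.e. y'(10) = 0.
Compute y'(x) = −11 x + C1, so y'(10) = −110 + C1 = 0 ⇒ C1 = 110.
Therefore the extremal is
    y(x) = −(11/2) x^2 + 110 x − 1.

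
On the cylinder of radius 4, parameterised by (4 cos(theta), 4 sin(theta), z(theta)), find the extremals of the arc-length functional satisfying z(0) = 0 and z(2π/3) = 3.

Parameterise the cylinder of radius R = 4 as
    r(θ) = (4 cos θ, 4 sin θ, z(θ)).
The arc-length element is
    ds = sqrt(16 + (dz/dθ)^2) dθ,
so the Lagrangian is L = sqrt(16 + z'^2).
L depends on z' only, not on z or θ, so ∂L/∂z = 0 and
    ∂L/∂z' = z' / sqrt(16 + z'^2).
The Euler-Lagrange equation gives
    d/dθ( z' / sqrt(16 + z'^2) ) = 0,
so z' is constant. Integrating once:
    z(θ) = a θ + b,
a helix on the cylinder (a straight line when the cylinder is unrolled). The constants a, b are determined by the endpoint conditions.
With endpoint conditions z(0) = 0 and z(2π/3) = 3: from z(0) = b we get b = 0, and a·2π/3 + 0 = 3 gives a = 9/(2π), so
    z(θ) = (9/(2π)) θ.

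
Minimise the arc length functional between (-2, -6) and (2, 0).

Arc-length functional: J[y] = ∫ sqrt(1 + (y')^2) dx.
Lagrangian L = sqrt(1 + (y')^2) has no explicit y dependence, so ∂L/∂y = 0 and the Euler-Lagrange equation gives
    d/dx( y' / sqrt(1 + (y')^2) ) = 0  ⇒  y' / sqrt(1 + (y')^2) = const.
Hence y' is constant, so y(x) is affine.
Fitting the endpoints (-2, -6) and (2, 0):
    slope m = (0 − (-6)) / (2 − (-2)) = 3/2,
    intercept c = (-6) − m·(-2) = -3.
Extremal: y(x) = (3/2) x - 3.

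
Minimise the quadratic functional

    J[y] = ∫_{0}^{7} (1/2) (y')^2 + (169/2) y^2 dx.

The Lagrangian is L = (1/2) (y')^2 + (169/2) y^2.
Compute ∂L/∂y = 169y, ∂L/∂y' = y'.
The Euler-Lagrange equation d/dx(∂L/∂y') − ∂L/∂y = 0 reduces to
    y'' − 169 y = 0.
Its general solution is
    y(x) = A e^(13x) + B e^(−13x),
with A, B fixed by the endpoint conditions.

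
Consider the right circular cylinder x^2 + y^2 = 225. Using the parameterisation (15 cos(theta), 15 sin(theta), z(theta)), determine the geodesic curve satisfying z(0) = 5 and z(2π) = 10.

Parameterise the cylinder of radius R = 15 as
    r(θ) = (15 cos θ, 15 sin θ, z(θ)).
The arc-length element is
    ds = sqrt(225 + (dz/dθ)^2) dθ,
so the Lagrangian is L = sqrt(225 + z'^2).
L depends on z' only, not on z or θ, so ∂L/∂z = 0 and
    ∂L/∂z' = z' / sqrt(225 + z'^2).
The Euler-Lagrange equation gives
    d/dθ( z' / sqrt(225 + z'^2) ) = 0,
so z' is constant. Integrating once:
    z(θ) = a θ + b,
a helix on the cylinder (a straight line when the cylinder is unrolled). The constants a, b are determined by the endpoint conditions.
With endpoint conditions z(0) = 5 and z(2π) = 10: from z(0) = b we get b = 5, and a·2π + 5 = 10 gives a = 5/(2π), so
    z(θ) = (5/(2π)) θ + 5.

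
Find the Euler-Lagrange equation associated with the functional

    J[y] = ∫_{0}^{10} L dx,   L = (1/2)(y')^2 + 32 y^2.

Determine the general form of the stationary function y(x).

The Lagrangian is L = (1/2)(y')^2 + 32 y^2.
∂L/∂y = 64y.
∂L/∂y' = y'.
The Euler-Lagrange equation d/dx(∂L/∂y') − ∂L/∂y = 0 becomes:
    y'' - 64 y = 0
General solution: y(x) = A e^(8x) + B e^(-8x), where A and B are arbitrary constants fixed by the endpoint conditions.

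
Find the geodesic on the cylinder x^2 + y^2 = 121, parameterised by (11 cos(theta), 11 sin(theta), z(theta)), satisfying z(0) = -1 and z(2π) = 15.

Parameterise the cylinder of radius R = 11 as
    r(θ) = (11 cos θ, 11 sin θ, z(θ)).
The arc-length element is
    ds = sqrt(121 + (dz/dθ)^2) dθ,
so the Lagrangian is L = sqrt(121 + z'^2).
L depends on z' only, not on z or θ, so ∂L/∂z = 0 and
    ∂L/∂z' = z' / sqrt(121 + z'^2).
The Euler-Lagrange equation gives
    d/dθ( z' / sqrt(121 + z'^2) ) = 0,
so z' is constant. Integrating once:
    z(θ) = a θ + b,
a helix on the cylinder (a straight line when the cylinder is unrolled). The constants a, b are determined by the endpoint conditions.
With endpoint conditions z(0) = -1 and z(2π) = 15: from z(0) = b we get b = -1, and a·2π + -1 = 15 gives a = 8/π, so
    z(θ) = (8/π) θ − 1.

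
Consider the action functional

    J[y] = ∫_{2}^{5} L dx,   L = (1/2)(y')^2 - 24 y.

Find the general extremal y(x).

The Lagrangian is L = (1/2)(y')^2 - 24 y.
∂L/∂y = -24.
∂L/∂y' = y'.
The Euler-Lagrange equation d/dx(∂L/∂y') − ∂L/∂y = 0 becomes:
    y'' + 24 = 0
General solution: y(x) = -12 x^2 + A x + B, where A and B are arbitrary constants fixed by the endpoint conditions.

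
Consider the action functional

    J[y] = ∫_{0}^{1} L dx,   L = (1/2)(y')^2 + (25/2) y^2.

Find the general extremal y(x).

The Lagrangian is L = (1/2)(y')^2 + (25/2) y^2.
∂L/∂y = 25y.
∂L/∂y' = y'.
The Euler-Lagrange equation d/dx(∂L/∂y') − ∂L/∂y = 0 becomes:
    y'' - 25 y = 0
General solution: y(x) = A e^(5x) + B e^(-5x), where A and B are arbitrary constants fixed by the endpoint conditions.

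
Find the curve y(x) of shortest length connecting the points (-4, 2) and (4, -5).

Arc-length functional: J[y] = ∫ sqrt(1 + (y')^2) dx.
Lagrangian L = sqrt(1 + (y')^2) has no explicit y dependence, so ∂L/∂y = 0 and the Euler-Lagrange equation gives
    d/dx( y' / sqrt(1 + (y')^2) ) = 0  ⇒  y' / sqrt(1 + (y')^2) = const.
Hence y' is constant, so y(x) is affine.
Fitting the endpoints (-4, 2) and (4, -5):
    slope m = ((-5) − 2) / (4 − (-4)) = -7/8,
    intercept c = 2 − m·(-4) = -3/2.
Extremal: y(x) = (-7/8) x - 3/2.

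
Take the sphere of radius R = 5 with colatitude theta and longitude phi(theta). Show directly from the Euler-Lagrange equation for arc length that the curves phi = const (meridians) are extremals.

On the sphere of radius R = 5 with spherical coordinates (θ, φ), the induced metric is
    ds^2 = 25(dθ^2 + sin^2(θ) dφ^2).
Using θ as the parameter, the arc-length functional becomes
    J[φ] = ∫ 5 sqrt(1 + sin^2(θ) (dφ/dθ)^2) dθ.
So L = 5 sqrt(1 + sin^2(θ) φ'^2). Compute
    ∂L/∂φ = 0  (L has no explicit φ dependence),
    ∂L/∂φ' = 5 sin^2(θ) φ' / sqrt(1 + sin^2(θ) φ'^2).
For the candidate φ(θ) = c (constant), φ' = 0, so ∂L/∂φ' evaluated along the candidate vanishes, and ∂L/∂φ is identically zero. Hence
    d/dθ(∂L/∂φ') − ∂L/∂φ = 0
is satisfied. Therefore meridians φ = const are extremals of arc length — they are geodesics on the sphere.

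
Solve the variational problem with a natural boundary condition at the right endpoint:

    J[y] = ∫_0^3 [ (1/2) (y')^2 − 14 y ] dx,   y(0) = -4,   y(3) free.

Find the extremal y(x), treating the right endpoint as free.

The Lagrangian L = (1/2) (y')^2 − 14 y gives
    ∂L/∂y = −14,   ∂L/∂y' = y'.
Euler-Lagrange: d/dx(y') − (−14) = 0, i.e. y'' + 14 = 0, so
    y(x) = −(14/2) x^2 + C1 x + C2.
Fixed left endpoint y(0) = -4 ⇒ C2 = -4.
The right endpoint x = 3 is free, so the natural (transversality) condition is ∂L/∂y' |_{x=3} = 0, i.e. y'(3) = 0.
Compute y'(x) = −14 x + C1, so y'(3) = −42 + C1 = 0 ⇒ C1 = 42.
Therefore the extremal is
    y(x) = −7 x^2 + 42 x − 4.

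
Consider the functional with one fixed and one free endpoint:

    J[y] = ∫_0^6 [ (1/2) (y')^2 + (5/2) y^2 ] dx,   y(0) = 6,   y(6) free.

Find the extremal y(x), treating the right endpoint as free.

The Lagrangian L = (1/2) (y')^2 + (5/2) y^2 gives
    ∂L/∂y = 5 y,   ∂L/∂y' = y'.
Euler-Lagrange: y'' − 5 y = 0.
With k = sqrt(5), the general solution is
    y(x) = A cosh(sqrt(5) x) + B sinh(sqrt(5) x).
Fixed left endpoint y(0) = 6 ⇒ A = 6.
The right endpoint x = 6 is free, so the natural (transversality) condition is ∂L/∂y' |_{x=6} = 0, i.e. y'(6) = 0.
Compute y'(x) = A k sinh(k x) + B k cosh(k x), so
    y'(6) = A k sinh(k·6) + B k cosh(k·6) = 0
    ⇒ B = −A tanh(k·6) = − 6 tanh(sqrt(5)·6).
Therefore the extremal is
    y(x) = 6 cosh(sqrt(5) x) − 6 tanh(sqrt(5)·6) sinh(sqrt(5) x).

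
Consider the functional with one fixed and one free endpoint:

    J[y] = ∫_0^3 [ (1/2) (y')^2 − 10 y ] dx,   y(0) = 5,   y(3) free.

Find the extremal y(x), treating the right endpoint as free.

The Lagrangian L = (1/2) (y')^2 − 10 y gives
    ∂L/∂y = −10,   ∂L/∂y' = y'.
Euler-Lagrange: d/dx(y') − (−10) = 0, i.e. y'' + 10 = 0, so
    y(x) = −(10/2) x^2 + C1 x + C2.
Fixed left endpoint y(0) = 5 ⇒ C2 = 5.
The right endpoint x = 3 is free, so the natural (transversality) condition is ∂L/∂y' |_{x=3} = 0, i.e. y'(3) = 0.
Compute y'(x) = −10 x + C1, so y'(3) = −30 + C1 = 0 ⇒ C1 = 30.
Therefore the extremal is
    y(x) = −5 x^2 + 30 x + 5.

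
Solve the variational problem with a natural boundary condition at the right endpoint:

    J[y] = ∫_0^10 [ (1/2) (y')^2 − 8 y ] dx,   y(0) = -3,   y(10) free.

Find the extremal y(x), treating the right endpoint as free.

The Lagrangian L = (1/2) (y')^2 − 8 y gives
    ∂L/∂y = −8,   ∂L/∂y' = y'.
Euler-Lagrange: d/dx(y') − (−8) = 0, i.e. y'' + 8 = 0, so
    y(x) = −(8/2) x^2 + C1 x + C2.
Fixed left endpoint y(0) = -3 ⇒ C2 = -3.
The right endpoint x = 10 is free, so the natural (transversality) condition is ∂L/∂y' |_{x=10} = 0, i.e. y'(10) = 0.
Compute y'(x) = −8 x + C1, so y'(10) = −80 + C1 = 0 ⇒ C1 = 80.
Therefore the extremal is
    y(x) = −4 x^2 + 80 x − 3.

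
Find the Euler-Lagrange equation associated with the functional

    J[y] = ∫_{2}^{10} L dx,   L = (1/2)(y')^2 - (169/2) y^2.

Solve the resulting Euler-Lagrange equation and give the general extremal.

The Lagrangian is L = (1/2)(y')^2 - (169/2) y^2.
∂L/∂y = -169y.
∂L/∂y' = y'.
The Euler-Lagrange equation d/dx(∂L/∂y') − ∂L/∂y = 0 becomes:
    y'' + 169 y = 0
General solution: y(x) = A sin(13x) + B cos(13x), where A and B are arbitrary constants fixed by the endpoint conditions.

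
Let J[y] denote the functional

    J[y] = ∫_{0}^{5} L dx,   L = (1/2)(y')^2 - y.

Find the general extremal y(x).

The Lagrangian is L = (1/2)(y')^2 - y.
∂L/∂y = -1.
∂L/∂y' = y'.
The Euler-Lagrange equation d/dx(∂L/∂y') − ∂L/∂y = 0 becomes:
    y'' + 1 = 0
General solution: y(x) = -x^2/2 + A x + B, where A and B are arbitrary constants fixed by the endpoint conditions.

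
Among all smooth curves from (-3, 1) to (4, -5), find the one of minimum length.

Arc-length functional: J[y] = ∫ sqrt(1 + (y')^2) dx.
Lagrangian L = sqrt(1 + (y')^2) has no explicit y dependence, so ∂L/∂y = 0 and the Euler-Lagrange equation gives
    d/dx( y' / sqrt(1 + (y')^2) ) = 0  ⇒  y' / sqrt(1 + (y')^2) = const.
Hence y' is constant, so y(x) is affine.
Fitting the endpoints (-3, 1) and (4, -5):
    slope m = ((-5) − 1) / (4 − (-3)) = -6/7,
    intercept c = 1 − m·(-3) = -11/7.
Extremal: y(x) = (-6/7) x - 11/7.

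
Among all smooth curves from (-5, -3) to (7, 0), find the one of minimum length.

Arc-length functional: J[y] = ∫ sqrt(1 + (y')^2) dx.
Lagrangian L = sqrt(1 + (y')^2) has no explicit y dependence, so ∂L/∂y = 0 and the Euler-Lagrange equation gives
    d/dx( y' / sqrt(1 + (y')^2) ) = 0  ⇒  y' / sqrt(1 + (y')^2) = const.
Hence y' is constant, so y(x) is affine.
Fitting the endpoints (-5, -3) and (7, 0):
    slope m = (0 − (-3)) / (7 − (-5)) = 1/4,
    intercept c = (-3) − m·(-5) = -7/4.
Extremal: y(x) = (1/4) x - 7/4.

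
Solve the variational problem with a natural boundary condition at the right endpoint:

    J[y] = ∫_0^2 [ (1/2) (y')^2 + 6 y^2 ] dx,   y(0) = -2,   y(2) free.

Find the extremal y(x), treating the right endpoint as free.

The Lagrangian L = (1/2) (y')^2 + 6 y^2 gives
    ∂L/∂y = 12 y,   ∂L/∂y' = y'.
Euler-Lagrange: y'' − 12 y = 0.
With k = sqrt(12), the general solution is
    y(x) = A cosh(sqrt(12) x) + B sinh(sqrt(12) x).
Fixed left endpoint y(0) = -2 ⇒ A = -2.
The right endpoint x = 2 is free, so the natural (transversality) condition is ∂L/∂y' |_{x=2} = 0, i.e. y'(2) = 0.
Compute y'(x) = A k sinh(k x) + B k cosh(k x), so
    y'(2) = A k sinh(k·2) + B k cosh(k·2) = 0
    ⇒ B = −A tanh(k·2) = 2 tanh(sqrt(12)·2).
Therefore the extremal is
    y(x) = −2 cosh(sqrt(12) x) + 2 tanh(sqrt(12)·2) sinh(sqrt(12) x).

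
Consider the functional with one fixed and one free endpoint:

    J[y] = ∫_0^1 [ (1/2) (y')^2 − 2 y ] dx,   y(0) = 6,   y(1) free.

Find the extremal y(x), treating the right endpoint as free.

The Lagrangian L = (1/2) (y')^2 − 2 y gives
    ∂L/∂y = −2,   ∂L/∂y' = y'.
Euler-Lagrange: d/dx(y') − (−2) = 0, i.e. y'' + 2 = 0, so
    y(x) = −(2/2) x^2 + C1 x + C2.
Fixed left endpoint y(0) = 6 ⇒ C2 = 6.
The right endpoint x = 1 is free, so the natural (transversality) condition is ∂L/∂y' |_{x=1} = 0, i.e. y'(1) = 0.
Compute y'(x) = −2 x + C1, so y'(1) = −2 + C1 = 0 ⇒ C1 = 2.
Therefore the extremal is
    y(x) = −x^2 + 2 x + 6.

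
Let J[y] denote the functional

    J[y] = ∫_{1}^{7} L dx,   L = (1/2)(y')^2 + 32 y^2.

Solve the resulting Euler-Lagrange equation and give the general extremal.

The Lagrangian is L = (1/2)(y')^2 + 32 y^2.
∂L/∂y = 64y.
∂L/∂y' = y'.
The Euler-Lagrange equation d/dx(∂L/∂y') − ∂L/∂y = 0 becomes:
    y'' - 64 y = 0
General solution: y(x) = A e^(8x) + B e^(-8x), where A and B are arbitrary constants fixed by the endpoint conditions.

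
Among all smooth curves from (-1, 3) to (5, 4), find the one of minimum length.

Arc-length functional: J[y] = ∫ sqrt(1 + (y')^2) dx.
Lagrangian L = sqrt(1 + (y')^2) has no explicit y dependence, so ∂L/∂y = 0 and the Euler-Lagrange equation gives
    d/dx( y' / sqrt(1 + (y')^2) ) = 0  ⇒  y' / sqrt(1 + (y')^2) = const.
Hence y' is constant, so y(x) is affine.
Fitting the endpoints (-1, 3) and (5, 4):
    slope m = (4 − 3) / (5 − (-1)) = 1/6,
    intercept c = 3 − m·(-1) = 19/6.
Extremal: y(x) = (1/6) x + 19/6.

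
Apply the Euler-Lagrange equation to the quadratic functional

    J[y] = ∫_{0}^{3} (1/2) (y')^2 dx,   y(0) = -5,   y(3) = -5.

The Lagrangian is L = (1/2) (y')^2.
Compute ∂L/∂y = 0, ∂L/∂y' = y'.
The Euler-Lagrange equation d/dx(∂L/∂y') − ∂L/∂y = 0 reduces to
    y'' = 0.
Its general solution is
    y(x) = A x + B,
with A, B fixed by the endpoint conditions.
Applying the endpoint conditions y(0) = -5 and y(3) = -5: solve A·0 + B = -5 and A·3 + B = -5. Subtracting gives A(3 − 0) = -5 − -5, so A = 0, and B = -5 − A·0 = -5. Therefore
    y(x) = -5.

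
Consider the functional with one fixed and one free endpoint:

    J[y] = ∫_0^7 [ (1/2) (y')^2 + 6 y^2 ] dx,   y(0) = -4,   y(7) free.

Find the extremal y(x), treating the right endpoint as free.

The Lagrangian L = (1/2) (y')^2 + 6 y^2 gives
    ∂L/∂y = 12 y,   ∂L/∂y' = y'.
Euler-Lagrange: y'' − 12 y = 0.
With k = sqrt(12), the general solution is
    y(x) = A cosh(sqrt(12) x) + B sinh(sqrt(12) x).
Fixed left endpoint y(0) = -4 ⇒ A = -4.
The right endpoint x = 7 is free, so the natural (transversality) condition is ∂L/∂y' |_{x=7} = 0, i.e. y'(7) = 0.
Compute y'(x) = A k sinh(k x) + B k cosh(k x), so
    y'(7) = A k sinh(k·7) + B k cosh(k·7) = 0
    ⇒ B = −A tanh(k·7) = 4 tanh(sqrt(12)·7).
Therefore the extremal is
    y(x) = −4 cosh(sqrt(12) x) + 4 tanh(sqrt(12)·7) sinh(sqrt(12) x).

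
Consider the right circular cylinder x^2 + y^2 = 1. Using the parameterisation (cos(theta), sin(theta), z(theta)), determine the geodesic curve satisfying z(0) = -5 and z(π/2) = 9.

Parameterise the cylinder of radius R = 1 as
    r(θ) = (cos θ, sin θ, z(θ)).
The arc-length element is
    ds = sqrt(1 + (dz/dθ)^2) dθ,
so the Lagrangian is L = sqrt(1 + z'^2).
L depends on z' only, not on z or θ, so ∂L/∂z = 0 and
    ∂L/∂z' = z' / sqrt(1 + z'^2).
The Euler-Lagrange equation gives
    d/dθ( z' / sqrt(1 + z'^2) ) = 0,
so z' is constant. Integrating once:
    z(θ) = a θ + b,
a helix on the cylinder (a straight line when the cylinder is unrolled). The constants a, b are determined by the endpoint conditions.
With endpoint conditions z(0) = -5 and z(π/2) = 9: from z(0) = b we get b = -5, and a·π/2 + -5 = 9 gives a = 28/π, so
    z(θ) = (28/π) θ − 5.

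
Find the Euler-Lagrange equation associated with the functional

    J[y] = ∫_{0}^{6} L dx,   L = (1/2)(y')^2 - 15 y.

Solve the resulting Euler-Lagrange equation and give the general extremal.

The Lagrangian is L = (1/2)(y')^2 - 15 y.
∂L/∂y = -15.
∂L/∂y' = y'.
The Euler-Lagrange equation d/dx(∂L/∂y') − ∂L/∂y = 0 becomes:
    y'' + 15 = 0
General solution: y(x) = -(15/2) x^2 + A x + B, where A and B are arbitrary constants fixed by the endpoint conditions.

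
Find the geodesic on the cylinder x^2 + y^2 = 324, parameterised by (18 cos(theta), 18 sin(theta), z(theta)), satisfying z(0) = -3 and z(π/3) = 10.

Parameterise the cylinder of radius R = 18 as
    r(θ) = (18 cos θ, 18 sin θ, z(θ)).
The arc-length element is
    ds = sqrt(324 + (dz/dθ)^2) dθ,
so the Lagrangian is L = sqrt(324 + z'^2).
L depends on z' only, not on z or θ, so ∂L/∂z = 0 and
    ∂L/∂z' = z' / sqrt(324 + z'^2).
The Euler-Lagrange equation gives
    d/dθ( z' / sqrt(324 + z'^2) ) = 0,
so z' is constant. Integrating once:
    z(θ) = a θ + b,
a helix on the cylinder (a straight line when the cylinder is unrolled). The constants a, b are determined by the endpoint conditions.
With endpoint conditions z(0) = -3 and z(π/3) = 10: from z(0) = b we get b = -3, and a·π/3 + -3 = 10 gives a = 39/π, so
    z(θ) = (39/π) θ − 3.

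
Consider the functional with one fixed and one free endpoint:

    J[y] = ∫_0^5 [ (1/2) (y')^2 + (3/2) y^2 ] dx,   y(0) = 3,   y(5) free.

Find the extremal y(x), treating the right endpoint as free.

The Lagrangian L = (1/2) (y')^2 + (3/2) y^2 gives
    ∂L/∂y = 3 y,   ∂L/∂y' = y'.
Euler-Lagrange: y'' − 3 y = 0.
With k = sqrt(3), the general solution is
    y(x) = A cosh(sqrt(3) x) + B sinh(sqrt(3) x).
Fixed left endpoint y(0) = 3 ⇒ A = 3.
The right endpoint x = 5 is free, so the natural (transversality) condition is ∂L/∂y' |_{x=5} = 0, i.e. y'(5) = 0.
Compute y'(x) = A k sinh(k x) + B k cosh(k x), so
    y'(5) = A k sinh(k·5) + B k cosh(k·5) = 0
    ⇒ B = −A tanh(k·5) = − 3 tanh(sqrt(3)·5).
Therefore the extremal is
    y(x) = 3 cosh(sqrt(3) x) − 3 tanh(sqrt(3)·5) sinh(sqrt(3) x).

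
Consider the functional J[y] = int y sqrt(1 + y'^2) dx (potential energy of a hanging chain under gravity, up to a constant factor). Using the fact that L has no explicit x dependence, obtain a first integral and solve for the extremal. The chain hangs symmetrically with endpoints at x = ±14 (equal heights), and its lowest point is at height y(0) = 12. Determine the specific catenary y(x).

The Lagrangian L(y, y') = y sqrt(1 + y'^2) has no explicit x dependence, so the Beltrami identity applies:
    L − y' ∂L/∂y' = C.
Compute ∂L/∂y' = y · y' / sqrt(1 + y'^2). Then
    L − y' ∂L/∂y'
    = y sqrt(1 + y'^2) − y · y'^2 / sqrt(1 + y'^2)
    = y (1 + y'^2 − y'^2) / sqrt(1 + y'^2)
    = y / sqrt(1 + y'^2) = C.
Squaring gives y^2 = C^2 (1 + y'^2), i.e.
    y'^2 = y^2 / C^2 − 1.
Separating variables,
    dy / sqrt(y^2 − C^2) = dx / C,
and integrating gives arccosh(y / C) = (x − a)/C, so
    y(x) = C cosh((x − a)/C),
the catenary. The constants C and a are fixed by the two endpoint conditions (and, for the hanging-chain problem, the length constraint selects C).
Now fit the given data. The endpoints x = ±14 are symmetric at equal height, so the catenary is even about its minimum: a = 0 and y(x) = C cosh(x/C). The lowest point is y(0) = C cosh(0) = C, and we are told y(0) = 12, so C = 12. Therefore
    y(x) = 12 cosh(x/12),
and at the endpoints
    y(±14) = 12 cosh(14/12).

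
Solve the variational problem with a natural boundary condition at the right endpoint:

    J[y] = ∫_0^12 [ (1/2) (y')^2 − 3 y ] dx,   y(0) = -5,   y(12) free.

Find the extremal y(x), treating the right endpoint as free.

The Lagrangian L = (1/2) (y')^2 − 3 y gives
    ∂L/∂y = −3,   ∂L/∂y' = y'.
Euler-Lagrange: d/dx(y') − (−3) = 0, i.e. y'' + 3 = 0, so
    y(x) = −(3/2) x^2 + C1 x + C2.
Fixed left endpoint y(0) = -5 ⇒ C2 = -5.
The right endpoint x = 12 is free, so the natural (transversality) condition is ∂L/∂y' |_{x=12} = 0, i.e. y'(12) = 0.
Compute y'(x) = −3 x + C1, so y'(12) = −36 + C1 = 0 ⇒ C1 = 36.
Therefore the extremal is
    y(x) = −(3/2) x^2 + 36 x − 5.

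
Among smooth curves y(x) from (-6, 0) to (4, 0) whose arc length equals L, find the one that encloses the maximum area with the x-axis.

Set up the augmented Lagrangian using a multiplier λ for the length constraint:
    F(y, y') = y − λ sqrt(1 + y'^2).
F has no explicit x dependence, so the Beltrami identity yields a first integral
    F − y' ∂F/∂y' = C.
Compute ∂F/∂y' = −λ y' / sqrt(1 + y'^2). Then
    y − λ sqrt(1 + y'^2) + λ y'^2 / sqrt(1 + y'^2) = C
    ⇒  y − λ / sqrt(1 + y'^2) = C.
Solving for y' and integrating gives
    (x − a)^2 + (y − b)^2 = λ^2,
a circular arc of radius λ. The constants a, b are determined by the endpoint conditions y(-6) = y(4) = 0, and λ is fixed implicitly by the length constraint
    ∫_{-6}^{4} sqrt(1 + y'^2) dx = L.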